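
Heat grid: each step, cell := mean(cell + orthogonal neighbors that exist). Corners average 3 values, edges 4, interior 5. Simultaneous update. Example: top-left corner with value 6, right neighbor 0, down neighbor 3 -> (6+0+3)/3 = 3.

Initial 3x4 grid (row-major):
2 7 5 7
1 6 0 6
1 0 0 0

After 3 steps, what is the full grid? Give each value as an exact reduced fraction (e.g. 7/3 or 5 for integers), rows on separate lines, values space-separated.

Answer: 7133/2160 27827/7200 3253/800 787/180
2133/800 1353/500 6467/2000 15503/4800
3793/2160 14077/7200 4609/2400 12/5

Derivation:
After step 1:
  10/3 5 19/4 6
  5/2 14/5 17/5 13/4
  2/3 7/4 0 2
After step 2:
  65/18 953/240 383/80 14/3
  93/40 309/100 71/25 293/80
  59/36 313/240 143/80 7/4
After step 3:
  7133/2160 27827/7200 3253/800 787/180
  2133/800 1353/500 6467/2000 15503/4800
  3793/2160 14077/7200 4609/2400 12/5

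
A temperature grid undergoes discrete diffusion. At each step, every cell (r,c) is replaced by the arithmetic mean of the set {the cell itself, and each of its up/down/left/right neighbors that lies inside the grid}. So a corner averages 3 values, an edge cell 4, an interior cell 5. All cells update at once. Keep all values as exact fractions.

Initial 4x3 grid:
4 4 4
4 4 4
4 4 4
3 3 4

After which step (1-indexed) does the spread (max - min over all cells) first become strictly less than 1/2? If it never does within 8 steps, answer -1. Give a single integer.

Step 1: max=4, min=10/3, spread=2/3
Step 2: max=4, min=127/36, spread=17/36
  -> spread < 1/2 first at step 2
Step 3: max=4, min=7793/2160, spread=847/2160
Step 4: max=896/225, min=118969/32400, spread=2011/6480
Step 5: max=428287/108000, min=14421217/3888000, spread=199423/777600
Step 6: max=8524751/2160000, min=872215133/233280000, spread=1938319/9331200
Step 7: max=764155801/194400000, min=52625522947/13996800000, spread=95747789/559872000
Step 8: max=45682856059/11664000000, min=3171662744873/839808000000, spread=940023131/6718464000

Answer: 2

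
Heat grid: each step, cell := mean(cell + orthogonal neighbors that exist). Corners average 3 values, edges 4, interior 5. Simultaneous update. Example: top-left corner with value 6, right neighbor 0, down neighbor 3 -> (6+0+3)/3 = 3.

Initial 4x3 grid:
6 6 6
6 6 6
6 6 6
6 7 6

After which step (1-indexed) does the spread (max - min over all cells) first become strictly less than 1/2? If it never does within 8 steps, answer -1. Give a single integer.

Step 1: max=19/3, min=6, spread=1/3
  -> spread < 1/2 first at step 1
Step 2: max=1507/240, min=6, spread=67/240
Step 3: max=13397/2160, min=6, spread=437/2160
Step 4: max=5341531/864000, min=6009/1000, spread=29951/172800
Step 5: max=47871821/7776000, min=20329/3375, spread=206761/1555200
Step 6: max=19118595571/3110400000, min=32565671/5400000, spread=14430763/124416000
Step 7: max=1144851741689/186624000000, min=2609652727/432000000, spread=139854109/1492992000
Step 8: max=68607111890251/11197440000000, min=235131228977/38880000000, spread=7114543559/89579520000

Answer: 1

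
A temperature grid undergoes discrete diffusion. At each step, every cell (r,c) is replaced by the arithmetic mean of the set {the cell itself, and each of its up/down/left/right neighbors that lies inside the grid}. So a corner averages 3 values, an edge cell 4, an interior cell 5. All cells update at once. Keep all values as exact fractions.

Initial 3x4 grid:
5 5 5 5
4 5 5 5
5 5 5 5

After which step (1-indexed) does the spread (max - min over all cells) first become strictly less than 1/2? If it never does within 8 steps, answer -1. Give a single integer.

Answer: 1

Derivation:
Step 1: max=5, min=14/3, spread=1/3
  -> spread < 1/2 first at step 1
Step 2: max=5, min=1133/240, spread=67/240
Step 3: max=5, min=10363/2160, spread=437/2160
Step 4: max=4991/1000, min=4162469/864000, spread=29951/172800
Step 5: max=16796/3375, min=37664179/7776000, spread=206761/1555200
Step 6: max=26834329/5400000, min=15095804429/3110400000, spread=14430763/124416000
Step 7: max=2142347273/432000000, min=908012258311/186624000000, spread=139854109/1492992000
Step 8: max=192548771023/38880000000, min=54564728109749/11197440000000, spread=7114543559/89579520000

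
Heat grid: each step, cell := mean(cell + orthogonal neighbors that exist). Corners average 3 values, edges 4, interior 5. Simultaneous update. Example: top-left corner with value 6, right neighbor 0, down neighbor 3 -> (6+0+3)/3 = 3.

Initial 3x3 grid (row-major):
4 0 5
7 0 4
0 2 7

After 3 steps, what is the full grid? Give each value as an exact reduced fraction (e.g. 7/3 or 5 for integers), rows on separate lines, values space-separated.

After step 1:
  11/3 9/4 3
  11/4 13/5 4
  3 9/4 13/3
After step 2:
  26/9 691/240 37/12
  721/240 277/100 209/60
  8/3 731/240 127/36
After step 3:
  1579/540 41837/14400 2267/720
  40787/14400 6073/2000 5789/1800
  523/180 43237/14400 7241/2160

Answer: 1579/540 41837/14400 2267/720
40787/14400 6073/2000 5789/1800
523/180 43237/14400 7241/2160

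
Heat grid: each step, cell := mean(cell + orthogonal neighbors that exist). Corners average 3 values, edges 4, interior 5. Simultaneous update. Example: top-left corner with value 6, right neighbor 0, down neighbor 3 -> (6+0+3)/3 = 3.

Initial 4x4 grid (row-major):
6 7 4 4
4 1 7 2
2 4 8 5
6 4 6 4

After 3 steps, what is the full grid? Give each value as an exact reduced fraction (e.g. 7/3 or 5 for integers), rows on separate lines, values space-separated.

Answer: 10021/2160 8137/1800 341/72 9449/2160
30103/7200 27883/6000 5443/1200 6751/1440
3431/800 8807/2000 10003/2000 11569/2400
3041/720 5689/1200 5977/1200 745/144

Derivation:
After step 1:
  17/3 9/2 11/2 10/3
  13/4 23/5 22/5 9/2
  4 19/5 6 19/4
  4 5 11/2 5
After step 2:
  161/36 76/15 133/30 40/9
  1051/240 411/100 5 1019/240
  301/80 117/25 489/100 81/16
  13/3 183/40 43/8 61/12
After step 3:
  10021/2160 8137/1800 341/72 9449/2160
  30103/7200 27883/6000 5443/1200 6751/1440
  3431/800 8807/2000 10003/2000 11569/2400
  3041/720 5689/1200 5977/1200 745/144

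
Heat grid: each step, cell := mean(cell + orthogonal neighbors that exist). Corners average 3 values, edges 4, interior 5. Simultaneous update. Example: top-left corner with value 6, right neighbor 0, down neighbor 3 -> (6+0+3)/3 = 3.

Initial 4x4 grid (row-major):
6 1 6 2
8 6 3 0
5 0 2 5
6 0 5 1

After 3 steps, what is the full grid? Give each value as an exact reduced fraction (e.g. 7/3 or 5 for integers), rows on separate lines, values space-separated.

After step 1:
  5 19/4 3 8/3
  25/4 18/5 17/5 5/2
  19/4 13/5 3 2
  11/3 11/4 2 11/3
After step 2:
  16/3 327/80 829/240 49/18
  49/10 103/25 31/10 317/120
  259/60 167/50 13/5 67/24
  67/18 661/240 137/48 23/9
After step 3:
  3437/720 3399/800 4811/1440 6349/2160
  1867/400 7819/2000 19099/6000 1013/360
  14651/3600 20557/6000 17623/6000 953/360
  7771/2160 22807/7200 775/288 1181/432

Answer: 3437/720 3399/800 4811/1440 6349/2160
1867/400 7819/2000 19099/6000 1013/360
14651/3600 20557/6000 17623/6000 953/360
7771/2160 22807/7200 775/288 1181/432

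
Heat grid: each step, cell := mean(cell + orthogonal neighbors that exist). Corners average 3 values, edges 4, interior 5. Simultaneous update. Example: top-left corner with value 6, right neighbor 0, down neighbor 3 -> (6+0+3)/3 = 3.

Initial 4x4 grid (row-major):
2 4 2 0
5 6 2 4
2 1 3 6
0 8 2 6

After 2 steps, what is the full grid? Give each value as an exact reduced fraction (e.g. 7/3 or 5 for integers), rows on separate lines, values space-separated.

Answer: 131/36 383/120 109/40 7/3
781/240 73/20 74/25 263/80
157/48 303/100 197/50 913/240
97/36 89/24 449/120 85/18

Derivation:
After step 1:
  11/3 7/2 2 2
  15/4 18/5 17/5 3
  2 4 14/5 19/4
  10/3 11/4 19/4 14/3
After step 2:
  131/36 383/120 109/40 7/3
  781/240 73/20 74/25 263/80
  157/48 303/100 197/50 913/240
  97/36 89/24 449/120 85/18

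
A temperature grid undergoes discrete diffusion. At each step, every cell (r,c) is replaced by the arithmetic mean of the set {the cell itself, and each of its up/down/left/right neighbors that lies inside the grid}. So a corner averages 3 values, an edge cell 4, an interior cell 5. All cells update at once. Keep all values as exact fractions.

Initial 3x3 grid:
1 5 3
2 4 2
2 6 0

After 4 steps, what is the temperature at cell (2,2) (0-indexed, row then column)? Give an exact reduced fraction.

Answer: 377111/129600

Derivation:
Step 1: cell (2,2) = 8/3
Step 2: cell (2,2) = 95/36
Step 3: cell (2,2) = 6373/2160
Step 4: cell (2,2) = 377111/129600
Full grid after step 4:
  190843/64800 872029/288000 192443/64800
  862529/288000 352673/120000 862529/288000
  380311/129600 11957/4000 377111/129600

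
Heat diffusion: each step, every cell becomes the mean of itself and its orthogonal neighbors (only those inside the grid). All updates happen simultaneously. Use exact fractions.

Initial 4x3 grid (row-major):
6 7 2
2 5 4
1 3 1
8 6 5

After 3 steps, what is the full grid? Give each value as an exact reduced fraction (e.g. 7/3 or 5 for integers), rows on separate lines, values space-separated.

Answer: 791/180 7661/1800 8957/2160
1613/400 24107/6000 26909/7200
2467/600 7719/2000 9143/2400
1547/360 10363/2400 321/80

Derivation:
After step 1:
  5 5 13/3
  7/2 21/5 3
  7/2 16/5 13/4
  5 11/2 4
After step 2:
  9/2 139/30 37/9
  81/20 189/50 887/240
  19/5 393/100 269/80
  14/3 177/40 17/4
After step 3:
  791/180 7661/1800 8957/2160
  1613/400 24107/6000 26909/7200
  2467/600 7719/2000 9143/2400
  1547/360 10363/2400 321/80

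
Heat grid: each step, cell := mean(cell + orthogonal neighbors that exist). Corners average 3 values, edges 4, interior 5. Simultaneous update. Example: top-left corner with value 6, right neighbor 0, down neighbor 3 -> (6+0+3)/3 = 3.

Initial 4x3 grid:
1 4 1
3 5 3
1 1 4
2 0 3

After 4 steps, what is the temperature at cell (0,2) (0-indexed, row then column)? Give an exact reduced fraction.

Step 1: cell (0,2) = 8/3
Step 2: cell (0,2) = 26/9
Step 3: cell (0,2) = 6247/2160
Step 4: cell (0,2) = 366833/129600
Full grid after step 4:
  341183/129600 2378717/864000 366833/129600
  529903/216000 935293/360000 294389/108000
  151501/72000 102521/45000 264439/108000
  20209/10800 869371/432000 143129/64800

Answer: 366833/129600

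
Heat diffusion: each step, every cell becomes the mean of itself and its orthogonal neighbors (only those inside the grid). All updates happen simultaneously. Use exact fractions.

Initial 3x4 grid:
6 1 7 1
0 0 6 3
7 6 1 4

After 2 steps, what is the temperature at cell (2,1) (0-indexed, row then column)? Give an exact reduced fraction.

Answer: 881/240

Derivation:
Step 1: cell (2,1) = 7/2
Step 2: cell (2,1) = 881/240
Full grid after step 2:
  109/36 731/240 859/240 131/36
  751/240 13/4 7/2 397/120
  133/36 881/240 829/240 125/36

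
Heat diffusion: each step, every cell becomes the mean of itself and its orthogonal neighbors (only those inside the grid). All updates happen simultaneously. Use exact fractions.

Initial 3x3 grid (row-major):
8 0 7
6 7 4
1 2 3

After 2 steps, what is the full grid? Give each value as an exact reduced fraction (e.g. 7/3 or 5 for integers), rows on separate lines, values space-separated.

After step 1:
  14/3 11/2 11/3
  11/2 19/5 21/4
  3 13/4 3
After step 2:
  47/9 529/120 173/36
  509/120 233/50 943/240
  47/12 261/80 23/6

Answer: 47/9 529/120 173/36
509/120 233/50 943/240
47/12 261/80 23/6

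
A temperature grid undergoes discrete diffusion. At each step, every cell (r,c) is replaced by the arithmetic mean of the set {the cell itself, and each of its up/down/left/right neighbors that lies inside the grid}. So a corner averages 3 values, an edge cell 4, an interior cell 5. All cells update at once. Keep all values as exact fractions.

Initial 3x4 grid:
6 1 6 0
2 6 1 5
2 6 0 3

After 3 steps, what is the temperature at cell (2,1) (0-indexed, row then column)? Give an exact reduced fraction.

Step 1: cell (2,1) = 7/2
Step 2: cell (2,1) = 47/15
Step 3: cell (2,1) = 12259/3600
Full grid after step 3:
  281/80 8681/2400 21763/7200 827/270
  13249/3600 19529/6000 4841/1500 39121/14400
  1823/540 12259/3600 2561/900 6181/2160

Answer: 12259/3600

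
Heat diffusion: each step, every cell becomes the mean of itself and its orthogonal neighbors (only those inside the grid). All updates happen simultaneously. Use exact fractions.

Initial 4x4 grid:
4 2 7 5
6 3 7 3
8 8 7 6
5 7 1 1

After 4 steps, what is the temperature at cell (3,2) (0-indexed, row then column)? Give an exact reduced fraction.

Step 1: cell (3,2) = 4
Step 2: cell (3,2) = 1063/240
Step 3: cell (3,2) = 34033/7200
Step 4: cell (3,2) = 1055683/216000
Full grid after step 4:
  107389/21600 358249/72000 359953/72000 108283/21600
  192127/36000 315191/60000 306737/60000 22223/4500
  620993/108000 991789/180000 907867/180000 127271/27000
  378991/64800 1188331/216000 1055683/216000 291433/64800

Answer: 1055683/216000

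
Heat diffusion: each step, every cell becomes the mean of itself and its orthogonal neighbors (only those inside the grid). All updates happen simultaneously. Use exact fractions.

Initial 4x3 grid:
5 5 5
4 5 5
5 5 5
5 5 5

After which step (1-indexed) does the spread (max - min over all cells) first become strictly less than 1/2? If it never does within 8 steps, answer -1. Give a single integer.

Answer: 1

Derivation:
Step 1: max=5, min=14/3, spread=1/3
  -> spread < 1/2 first at step 1
Step 2: max=5, min=569/120, spread=31/120
Step 3: max=5, min=5189/1080, spread=211/1080
Step 4: max=8953/1800, min=523103/108000, spread=14077/108000
Step 5: max=536317/108000, min=4719593/972000, spread=5363/48600
Step 6: max=297131/60000, min=142059191/29160000, spread=93859/1166400
Step 7: max=480663533/97200000, min=8537725519/1749600000, spread=4568723/69984000
Step 8: max=14398381111/2916000000, min=513099564371/104976000000, spread=8387449/167961600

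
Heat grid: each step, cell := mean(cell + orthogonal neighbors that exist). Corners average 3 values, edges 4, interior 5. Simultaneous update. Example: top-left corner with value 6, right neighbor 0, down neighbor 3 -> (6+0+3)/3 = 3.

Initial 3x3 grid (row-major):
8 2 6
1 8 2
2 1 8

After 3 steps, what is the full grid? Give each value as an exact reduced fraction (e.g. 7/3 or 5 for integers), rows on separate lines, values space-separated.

Answer: 8563/2160 2809/600 1171/270
19697/4800 3807/1000 2809/600
3559/1080 19697/4800 8563/2160

Derivation:
After step 1:
  11/3 6 10/3
  19/4 14/5 6
  4/3 19/4 11/3
After step 2:
  173/36 79/20 46/9
  251/80 243/50 79/20
  65/18 251/80 173/36
After step 3:
  8563/2160 2809/600 1171/270
  19697/4800 3807/1000 2809/600
  3559/1080 19697/4800 8563/2160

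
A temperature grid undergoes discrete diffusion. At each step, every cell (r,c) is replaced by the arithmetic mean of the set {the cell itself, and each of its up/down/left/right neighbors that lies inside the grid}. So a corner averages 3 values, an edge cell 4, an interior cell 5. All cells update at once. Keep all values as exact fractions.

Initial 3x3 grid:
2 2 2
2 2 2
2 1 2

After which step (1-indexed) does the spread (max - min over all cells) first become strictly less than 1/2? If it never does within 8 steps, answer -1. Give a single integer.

Step 1: max=2, min=5/3, spread=1/3
  -> spread < 1/2 first at step 1
Step 2: max=2, min=413/240, spread=67/240
Step 3: max=393/200, min=3883/2160, spread=1807/10800
Step 4: max=10439/5400, min=1570037/864000, spread=33401/288000
Step 5: max=1036609/540000, min=14322067/7776000, spread=3025513/38880000
Step 6: max=54844051/28800000, min=5755873133/3110400000, spread=53531/995328
Step 7: max=14760883949/7776000000, min=347215074151/186624000000, spread=450953/11943936
Step 8: max=1765231389481/933120000000, min=20885976439397/11197440000000, spread=3799043/143327232

Answer: 1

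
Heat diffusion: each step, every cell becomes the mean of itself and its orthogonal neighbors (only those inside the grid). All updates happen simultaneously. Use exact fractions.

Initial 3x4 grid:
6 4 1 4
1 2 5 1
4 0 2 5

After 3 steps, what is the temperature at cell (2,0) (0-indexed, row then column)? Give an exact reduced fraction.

Answer: 5269/2160

Derivation:
Step 1: cell (2,0) = 5/3
Step 2: cell (2,0) = 83/36
Step 3: cell (2,0) = 5269/2160
Full grid after step 3:
  1681/540 21511/7200 2399/800 113/40
  39817/14400 2071/750 8069/3000 42647/14400
  5269/2160 8693/3600 4879/1800 5947/2160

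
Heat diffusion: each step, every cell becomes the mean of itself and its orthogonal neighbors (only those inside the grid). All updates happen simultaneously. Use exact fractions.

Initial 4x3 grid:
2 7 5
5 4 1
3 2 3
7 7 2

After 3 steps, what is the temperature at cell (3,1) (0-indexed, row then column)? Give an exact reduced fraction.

Step 1: cell (3,1) = 9/2
Step 2: cell (3,1) = 539/120
Step 3: cell (3,1) = 29641/7200
Full grid after step 3:
  9073/2160 3269/800 8423/2160
  29431/7200 3833/1000 25931/7200
  30301/7200 11699/3000 8267/2400
  9793/2160 29641/7200 2701/720

Answer: 29641/7200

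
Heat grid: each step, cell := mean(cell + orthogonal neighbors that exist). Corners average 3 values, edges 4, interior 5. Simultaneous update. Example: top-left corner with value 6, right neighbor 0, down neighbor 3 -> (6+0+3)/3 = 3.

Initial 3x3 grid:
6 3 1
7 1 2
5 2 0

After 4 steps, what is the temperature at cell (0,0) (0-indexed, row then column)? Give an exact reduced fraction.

Step 1: cell (0,0) = 16/3
Step 2: cell (0,0) = 77/18
Step 3: cell (0,0) = 863/216
Step 4: cell (0,0) = 46837/12960
Full grid after step 4:
  46837/12960 534613/172800 7061/2880
  208271/57600 104353/36000 1573/675
  87649/25920 40849/14400 14381/6480

Answer: 46837/12960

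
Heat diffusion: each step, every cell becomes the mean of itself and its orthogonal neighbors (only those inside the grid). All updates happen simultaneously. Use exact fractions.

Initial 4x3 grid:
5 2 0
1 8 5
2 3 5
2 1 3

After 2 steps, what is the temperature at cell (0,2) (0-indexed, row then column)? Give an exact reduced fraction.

Answer: 127/36

Derivation:
Step 1: cell (0,2) = 7/3
Step 2: cell (0,2) = 127/36
Full grid after step 2:
  125/36 251/80 127/36
  187/60 397/100 439/120
  43/15 317/100 153/40
  71/36 643/240 37/12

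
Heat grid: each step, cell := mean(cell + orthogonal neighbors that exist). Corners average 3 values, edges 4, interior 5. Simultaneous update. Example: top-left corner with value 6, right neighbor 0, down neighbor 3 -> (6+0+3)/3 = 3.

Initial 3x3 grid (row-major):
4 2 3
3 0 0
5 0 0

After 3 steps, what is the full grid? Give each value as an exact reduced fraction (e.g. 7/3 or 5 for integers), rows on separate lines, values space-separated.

Answer: 343/144 5713/2880 79/54
821/360 1951/1200 3403/2880
857/432 4213/2880 11/12

Derivation:
After step 1:
  3 9/4 5/3
  3 1 3/4
  8/3 5/4 0
After step 2:
  11/4 95/48 14/9
  29/12 33/20 41/48
  83/36 59/48 2/3
After step 3:
  343/144 5713/2880 79/54
  821/360 1951/1200 3403/2880
  857/432 4213/2880 11/12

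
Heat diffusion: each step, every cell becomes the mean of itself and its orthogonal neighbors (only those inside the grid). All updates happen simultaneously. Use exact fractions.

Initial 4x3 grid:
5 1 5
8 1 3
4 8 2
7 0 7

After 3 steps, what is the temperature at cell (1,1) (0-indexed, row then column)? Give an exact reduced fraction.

Step 1: cell (1,1) = 21/5
Step 2: cell (1,1) = 349/100
Step 3: cell (1,1) = 6259/1500
Full grid after step 3:
  9217/2160 12761/3600 2489/720
  30697/7200 6259/1500 8149/2400
  35467/7200 12053/3000 3313/800
  1955/432 33277/7200 563/144

Answer: 6259/1500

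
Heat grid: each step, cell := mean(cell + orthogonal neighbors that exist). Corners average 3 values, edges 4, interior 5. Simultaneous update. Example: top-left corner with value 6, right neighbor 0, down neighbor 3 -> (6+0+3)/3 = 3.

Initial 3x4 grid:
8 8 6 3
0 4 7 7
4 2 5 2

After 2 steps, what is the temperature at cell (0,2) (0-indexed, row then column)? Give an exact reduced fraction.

Step 1: cell (0,2) = 6
Step 2: cell (0,2) = 709/120
Full grid after step 2:
  95/18 661/120 709/120 193/36
  233/60 97/20 99/20 411/80
  13/4 279/80 1093/240 161/36

Answer: 709/120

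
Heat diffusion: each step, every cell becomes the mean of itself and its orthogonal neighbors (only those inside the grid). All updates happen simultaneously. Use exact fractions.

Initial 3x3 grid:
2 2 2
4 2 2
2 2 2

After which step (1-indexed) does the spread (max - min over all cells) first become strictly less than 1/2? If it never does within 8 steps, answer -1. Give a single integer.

Step 1: max=8/3, min=2, spread=2/3
Step 2: max=307/120, min=2, spread=67/120
Step 3: max=2597/1080, min=207/100, spread=1807/5400
  -> spread < 1/2 first at step 3
Step 4: max=1021963/432000, min=5761/2700, spread=33401/144000
Step 5: max=9005933/3888000, min=583391/270000, spread=3025513/19440000
Step 6: max=3575326867/1555200000, min=31555949/14400000, spread=53531/497664
Step 7: max=212656925849/93312000000, min=8567116051/3888000000, spread=450953/5971968
Step 8: max=12706343560603/5598720000000, min=1034128610519/466560000000, spread=3799043/71663616

Answer: 3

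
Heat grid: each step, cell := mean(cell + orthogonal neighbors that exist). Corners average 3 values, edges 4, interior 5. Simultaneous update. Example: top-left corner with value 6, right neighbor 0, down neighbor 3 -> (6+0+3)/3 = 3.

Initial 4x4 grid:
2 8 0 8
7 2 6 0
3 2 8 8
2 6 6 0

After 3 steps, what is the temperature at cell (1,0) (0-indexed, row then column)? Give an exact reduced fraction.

Answer: 3593/900

Derivation:
Step 1: cell (1,0) = 7/2
Step 2: cell (1,0) = 53/12
Step 3: cell (1,0) = 3593/900
Full grid after step 3:
  955/216 14597/3600 16181/3600 1079/270
  3593/900 13541/3000 311/75 16631/3600
  3689/900 311/75 14411/3000 16127/3600
  1049/270 1957/450 1022/225 1045/216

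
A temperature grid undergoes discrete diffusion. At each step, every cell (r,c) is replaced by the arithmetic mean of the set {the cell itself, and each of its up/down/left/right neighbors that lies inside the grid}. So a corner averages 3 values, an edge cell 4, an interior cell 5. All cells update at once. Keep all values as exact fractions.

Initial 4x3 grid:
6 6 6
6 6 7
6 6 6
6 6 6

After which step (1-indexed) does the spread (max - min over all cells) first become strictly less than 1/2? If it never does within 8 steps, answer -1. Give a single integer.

Answer: 1

Derivation:
Step 1: max=19/3, min=6, spread=1/3
  -> spread < 1/2 first at step 1
Step 2: max=751/120, min=6, spread=31/120
Step 3: max=6691/1080, min=6, spread=211/1080
Step 4: max=664897/108000, min=10847/1800, spread=14077/108000
Step 5: max=5972407/972000, min=651683/108000, spread=5363/48600
Step 6: max=178700809/29160000, min=362869/60000, spread=93859/1166400
Step 7: max=10707874481/1749600000, min=588536467/97200000, spread=4568723/69984000
Step 8: max=641636435629/104976000000, min=17677618889/2916000000, spread=8387449/167961600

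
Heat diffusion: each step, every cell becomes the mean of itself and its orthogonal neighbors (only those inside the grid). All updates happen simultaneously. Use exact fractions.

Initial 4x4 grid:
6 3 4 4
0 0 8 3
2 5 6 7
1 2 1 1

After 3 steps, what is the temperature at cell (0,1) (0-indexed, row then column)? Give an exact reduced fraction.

Answer: 4019/1200

Derivation:
Step 1: cell (0,1) = 13/4
Step 2: cell (0,1) = 71/20
Step 3: cell (0,1) = 4019/1200
Full grid after step 3:
  59/20 4019/1200 15089/3600 9367/2160
  3179/1200 1701/500 23977/6000 32743/7200
  8873/3600 17629/6000 779/200 9637/2400
  935/432 19411/7200 7657/2400 443/120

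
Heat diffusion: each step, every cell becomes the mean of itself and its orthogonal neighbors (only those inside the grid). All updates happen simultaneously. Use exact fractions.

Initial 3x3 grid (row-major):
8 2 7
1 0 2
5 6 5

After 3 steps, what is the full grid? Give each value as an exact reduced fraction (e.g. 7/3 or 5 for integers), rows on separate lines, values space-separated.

After step 1:
  11/3 17/4 11/3
  7/2 11/5 7/2
  4 4 13/3
After step 2:
  137/36 827/240 137/36
  401/120 349/100 137/40
  23/6 109/30 71/18
After step 3:
  7627/2160 52369/14400 7687/2160
  26047/7200 20803/6000 2933/800
  1297/360 13411/3600 3961/1080

Answer: 7627/2160 52369/14400 7687/2160
26047/7200 20803/6000 2933/800
1297/360 13411/3600 3961/1080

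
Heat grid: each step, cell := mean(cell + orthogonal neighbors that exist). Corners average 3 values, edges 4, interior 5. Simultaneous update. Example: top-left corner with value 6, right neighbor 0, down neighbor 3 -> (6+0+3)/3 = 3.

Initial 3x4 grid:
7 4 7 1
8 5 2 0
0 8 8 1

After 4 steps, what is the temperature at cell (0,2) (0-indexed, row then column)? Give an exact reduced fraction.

Step 1: cell (0,2) = 7/2
Step 2: cell (0,2) = 979/240
Step 3: cell (0,2) = 27943/7200
Step 4: cell (0,2) = 866011/216000
Full grid after step 4:
  343913/64800 1047311/216000 866011/216000 214483/64800
  1142551/216000 879283/180000 717583/180000 362513/108000
  21143/4050 521593/108000 147731/36000 173/50

Answer: 866011/216000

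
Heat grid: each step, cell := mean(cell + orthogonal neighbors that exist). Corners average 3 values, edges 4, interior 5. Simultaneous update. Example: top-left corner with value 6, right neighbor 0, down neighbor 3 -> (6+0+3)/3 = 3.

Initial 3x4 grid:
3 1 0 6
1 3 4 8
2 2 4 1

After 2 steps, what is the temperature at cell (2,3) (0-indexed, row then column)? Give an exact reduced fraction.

Answer: 71/18

Derivation:
Step 1: cell (2,3) = 13/3
Step 2: cell (2,3) = 71/18
Full grid after step 2:
  17/9 251/120 389/120 73/18
  467/240 51/20 13/4 351/80
  20/9 281/120 409/120 71/18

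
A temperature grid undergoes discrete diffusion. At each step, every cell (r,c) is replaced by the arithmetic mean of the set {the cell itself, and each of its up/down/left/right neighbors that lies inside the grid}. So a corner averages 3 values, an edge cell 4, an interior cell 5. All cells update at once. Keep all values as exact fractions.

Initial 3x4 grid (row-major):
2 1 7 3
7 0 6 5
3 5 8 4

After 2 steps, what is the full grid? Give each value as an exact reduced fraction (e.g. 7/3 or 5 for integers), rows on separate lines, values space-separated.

After step 1:
  10/3 5/2 17/4 5
  3 19/5 26/5 9/2
  5 4 23/4 17/3
After step 2:
  53/18 833/240 339/80 55/12
  227/60 37/10 47/10 611/120
  4 371/80 1237/240 191/36

Answer: 53/18 833/240 339/80 55/12
227/60 37/10 47/10 611/120
4 371/80 1237/240 191/36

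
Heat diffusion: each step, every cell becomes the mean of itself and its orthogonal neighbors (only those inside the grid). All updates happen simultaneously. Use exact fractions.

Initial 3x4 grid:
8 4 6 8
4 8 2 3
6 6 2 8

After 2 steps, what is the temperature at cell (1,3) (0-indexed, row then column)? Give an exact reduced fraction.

Step 1: cell (1,3) = 21/4
Step 2: cell (1,3) = 389/80
Full grid after step 2:
  55/9 649/120 641/120 191/36
  659/120 11/2 19/4 389/80
  52/9 151/30 139/30 169/36

Answer: 389/80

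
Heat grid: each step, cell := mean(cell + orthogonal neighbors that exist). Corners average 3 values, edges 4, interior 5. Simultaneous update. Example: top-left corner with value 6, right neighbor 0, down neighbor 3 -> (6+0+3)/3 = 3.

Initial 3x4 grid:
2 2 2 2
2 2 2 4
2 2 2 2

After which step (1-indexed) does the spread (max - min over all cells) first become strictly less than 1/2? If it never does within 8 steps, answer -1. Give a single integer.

Step 1: max=8/3, min=2, spread=2/3
Step 2: max=307/120, min=2, spread=67/120
Step 3: max=2597/1080, min=2, spread=437/1080
  -> spread < 1/2 first at step 3
Step 4: max=1021531/432000, min=1009/500, spread=29951/86400
Step 5: max=8991821/3888000, min=6908/3375, spread=206761/777600
Step 6: max=3566595571/1555200000, min=5565671/2700000, spread=14430763/62208000
Step 7: max=211731741689/93312000000, min=449652727/216000000, spread=139854109/746496000
Step 8: max=12619911890251/5598720000000, min=40731228977/19440000000, spread=7114543559/44789760000

Answer: 3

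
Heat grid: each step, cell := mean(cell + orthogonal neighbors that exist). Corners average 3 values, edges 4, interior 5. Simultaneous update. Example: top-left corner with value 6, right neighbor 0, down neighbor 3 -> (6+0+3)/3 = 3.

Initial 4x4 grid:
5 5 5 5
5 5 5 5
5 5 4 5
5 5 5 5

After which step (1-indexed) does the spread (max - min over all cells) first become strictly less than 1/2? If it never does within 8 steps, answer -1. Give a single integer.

Step 1: max=5, min=19/4, spread=1/4
  -> spread < 1/2 first at step 1
Step 2: max=5, min=239/50, spread=11/50
Step 3: max=5, min=11633/2400, spread=367/2400
Step 4: max=2987/600, min=52429/10800, spread=1337/10800
Step 5: max=89531/18000, min=1578331/324000, spread=33227/324000
Step 6: max=535951/108000, min=47385673/9720000, spread=849917/9720000
Step 7: max=8031467/1620000, min=1424285653/291600000, spread=21378407/291600000
Step 8: max=2406311657/486000000, min=42773537629/8748000000, spread=540072197/8748000000

Answer: 1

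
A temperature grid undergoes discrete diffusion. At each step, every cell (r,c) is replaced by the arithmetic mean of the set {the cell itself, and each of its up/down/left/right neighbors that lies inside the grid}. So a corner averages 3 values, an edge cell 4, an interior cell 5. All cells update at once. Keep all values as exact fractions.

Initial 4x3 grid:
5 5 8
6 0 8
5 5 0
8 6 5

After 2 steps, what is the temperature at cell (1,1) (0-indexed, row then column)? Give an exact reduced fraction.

Answer: 41/10

Derivation:
Step 1: cell (1,1) = 24/5
Step 2: cell (1,1) = 41/10
Full grid after step 2:
  83/18 649/120 31/6
  151/30 41/10 203/40
  293/60 49/10 461/120
  55/9 24/5 85/18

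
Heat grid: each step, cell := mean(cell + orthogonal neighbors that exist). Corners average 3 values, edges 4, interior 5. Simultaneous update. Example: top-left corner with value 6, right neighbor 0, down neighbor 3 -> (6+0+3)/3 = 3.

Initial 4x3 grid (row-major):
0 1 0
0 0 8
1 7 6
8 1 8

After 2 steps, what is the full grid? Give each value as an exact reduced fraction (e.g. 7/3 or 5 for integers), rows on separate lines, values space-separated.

Answer: 5/18 407/240 9/4
467/240 51/25 339/80
127/48 469/100 75/16
40/9 13/3 73/12

Derivation:
After step 1:
  1/3 1/4 3
  1/4 16/5 7/2
  4 3 29/4
  10/3 6 5
After step 2:
  5/18 407/240 9/4
  467/240 51/25 339/80
  127/48 469/100 75/16
  40/9 13/3 73/12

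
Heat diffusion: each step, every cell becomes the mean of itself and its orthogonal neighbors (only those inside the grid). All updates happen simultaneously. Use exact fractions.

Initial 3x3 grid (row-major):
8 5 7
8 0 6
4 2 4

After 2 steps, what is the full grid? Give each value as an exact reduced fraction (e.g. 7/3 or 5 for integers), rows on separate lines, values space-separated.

After step 1:
  7 5 6
  5 21/5 17/4
  14/3 5/2 4
After step 2:
  17/3 111/20 61/12
  313/60 419/100 369/80
  73/18 461/120 43/12

Answer: 17/3 111/20 61/12
313/60 419/100 369/80
73/18 461/120 43/12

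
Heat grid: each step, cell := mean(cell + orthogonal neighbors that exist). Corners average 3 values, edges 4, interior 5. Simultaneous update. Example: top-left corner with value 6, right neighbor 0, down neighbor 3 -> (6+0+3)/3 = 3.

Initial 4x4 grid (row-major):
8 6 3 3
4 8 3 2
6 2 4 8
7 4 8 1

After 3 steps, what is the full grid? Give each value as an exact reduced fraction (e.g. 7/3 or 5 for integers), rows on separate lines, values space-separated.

After step 1:
  6 25/4 15/4 8/3
  13/2 23/5 4 4
  19/4 24/5 5 15/4
  17/3 21/4 17/4 17/3
After step 2:
  25/4 103/20 25/6 125/36
  437/80 523/100 427/100 173/48
  1303/240 122/25 109/25 221/48
  47/9 599/120 121/24 41/9
After step 3:
  1349/240 6239/1200 15353/3600 1619/432
  13423/2400 9997/2000 25957/6000 28711/7200
  37789/7200 29869/6000 27787/6000 30823/7200
  11263/2160 9061/1800 8527/1800 2045/432

Answer: 1349/240 6239/1200 15353/3600 1619/432
13423/2400 9997/2000 25957/6000 28711/7200
37789/7200 29869/6000 27787/6000 30823/7200
11263/2160 9061/1800 8527/1800 2045/432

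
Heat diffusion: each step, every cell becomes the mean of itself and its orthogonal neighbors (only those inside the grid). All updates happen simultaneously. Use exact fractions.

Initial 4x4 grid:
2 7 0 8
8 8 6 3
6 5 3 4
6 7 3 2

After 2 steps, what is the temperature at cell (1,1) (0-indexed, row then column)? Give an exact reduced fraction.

Step 1: cell (1,1) = 34/5
Step 2: cell (1,1) = 537/100
Full grid after step 2:
  191/36 659/120 103/24 85/18
  1483/240 537/100 51/10 191/48
  1463/240 283/50 83/20 309/80
  107/18 317/60 81/20 13/4

Answer: 537/100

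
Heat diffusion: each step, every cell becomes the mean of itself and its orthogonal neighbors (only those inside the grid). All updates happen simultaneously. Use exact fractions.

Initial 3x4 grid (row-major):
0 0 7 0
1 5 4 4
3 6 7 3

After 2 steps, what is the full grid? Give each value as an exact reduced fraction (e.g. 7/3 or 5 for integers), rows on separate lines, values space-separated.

After step 1:
  1/3 3 11/4 11/3
  9/4 16/5 27/5 11/4
  10/3 21/4 5 14/3
After step 2:
  67/36 557/240 889/240 55/18
  547/240 191/50 191/50 989/240
  65/18 1007/240 1219/240 149/36

Answer: 67/36 557/240 889/240 55/18
547/240 191/50 191/50 989/240
65/18 1007/240 1219/240 149/36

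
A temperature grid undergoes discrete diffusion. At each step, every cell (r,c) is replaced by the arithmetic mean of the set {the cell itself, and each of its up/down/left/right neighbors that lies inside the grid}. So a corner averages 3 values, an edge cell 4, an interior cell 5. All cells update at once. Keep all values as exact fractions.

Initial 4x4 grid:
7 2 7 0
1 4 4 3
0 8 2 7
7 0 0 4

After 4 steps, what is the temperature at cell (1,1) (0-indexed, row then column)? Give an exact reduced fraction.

Answer: 647441/180000

Derivation:
Step 1: cell (1,1) = 19/5
Step 2: cell (1,1) = 93/25
Step 3: cell (1,1) = 22271/6000
Step 4: cell (1,1) = 647441/180000
Full grid after step 4:
  238571/64800 807509/216000 802061/216000 9533/2592
  193811/54000 647441/180000 660287/180000 390733/108000
  178121/54000 619409/180000 614047/180000 380969/108000
  208283/64800 678389/216000 716173/216000 42881/12960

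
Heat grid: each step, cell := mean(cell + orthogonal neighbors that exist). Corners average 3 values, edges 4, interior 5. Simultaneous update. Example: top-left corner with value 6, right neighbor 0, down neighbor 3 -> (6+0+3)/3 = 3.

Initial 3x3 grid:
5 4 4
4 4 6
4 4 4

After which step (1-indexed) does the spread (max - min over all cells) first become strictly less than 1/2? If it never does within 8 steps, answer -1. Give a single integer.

Answer: 2

Derivation:
Step 1: max=14/3, min=4, spread=2/3
Step 2: max=547/120, min=49/12, spread=19/40
  -> spread < 1/2 first at step 2
Step 3: max=9679/2160, min=3023/720, spread=61/216
Step 4: max=573113/129600, min=182521/43200, spread=511/2592
Step 5: max=34252111/7776000, min=11058287/2592000, spread=4309/31104
Step 6: max=2043591017/466560000, min=666074089/155520000, spread=36295/373248
Step 7: max=122277658399/27993600000, min=40122192383/9331200000, spread=305773/4478976
Step 8: max=7317973692953/1679616000000, min=2412491741401/559872000000, spread=2575951/53747712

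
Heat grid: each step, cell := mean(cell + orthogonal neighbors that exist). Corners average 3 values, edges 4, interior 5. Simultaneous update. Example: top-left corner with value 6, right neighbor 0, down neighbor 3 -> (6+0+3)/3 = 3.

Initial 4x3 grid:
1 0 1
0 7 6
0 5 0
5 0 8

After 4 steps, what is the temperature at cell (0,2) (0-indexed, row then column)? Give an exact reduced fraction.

Answer: 70373/25920

Derivation:
Step 1: cell (0,2) = 7/3
Step 2: cell (0,2) = 97/36
Step 3: cell (0,2) = 3013/1080
Step 4: cell (0,2) = 70373/25920
Full grid after step 4:
  54683/25920 84703/34560 70373/25920
  5153/2160 190363/72000 26537/8640
  27899/10800 6889/2250 140021/43200
  37109/12960 263597/86400 1387/405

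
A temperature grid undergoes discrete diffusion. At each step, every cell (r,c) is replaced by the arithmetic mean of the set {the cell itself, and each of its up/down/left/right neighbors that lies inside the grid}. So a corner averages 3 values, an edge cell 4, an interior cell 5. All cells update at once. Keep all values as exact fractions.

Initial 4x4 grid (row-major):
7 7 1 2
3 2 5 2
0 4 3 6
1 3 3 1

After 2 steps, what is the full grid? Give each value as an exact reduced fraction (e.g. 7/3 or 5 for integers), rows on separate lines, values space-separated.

After step 1:
  17/3 17/4 15/4 5/3
  3 21/5 13/5 15/4
  2 12/5 21/5 3
  4/3 11/4 5/2 10/3
After step 2:
  155/36 67/15 46/15 55/18
  223/60 329/100 37/10 661/240
  131/60 311/100 147/50 857/240
  73/36 539/240 767/240 53/18

Answer: 155/36 67/15 46/15 55/18
223/60 329/100 37/10 661/240
131/60 311/100 147/50 857/240
73/36 539/240 767/240 53/18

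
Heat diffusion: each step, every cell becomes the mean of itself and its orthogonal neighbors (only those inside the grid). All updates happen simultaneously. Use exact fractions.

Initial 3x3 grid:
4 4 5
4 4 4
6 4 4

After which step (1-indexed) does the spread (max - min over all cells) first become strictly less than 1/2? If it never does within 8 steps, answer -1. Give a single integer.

Answer: 2

Derivation:
Step 1: max=14/3, min=4, spread=2/3
Step 2: max=41/9, min=199/48, spread=59/144
  -> spread < 1/2 first at step 2
Step 3: max=473/108, min=905/216, spread=41/216
Step 4: max=28249/6480, min=729967/172800, spread=70019/518400
Step 5: max=1679093/388800, min=3285161/777600, spread=2921/31104
Step 6: max=100516621/23328000, min=197956867/46656000, spread=24611/373248
Step 7: max=6012012737/1399680000, min=11894444849/2799360000, spread=207329/4478976
Step 8: max=360239011489/83980800000, min=715019788603/167961600000, spread=1746635/53747712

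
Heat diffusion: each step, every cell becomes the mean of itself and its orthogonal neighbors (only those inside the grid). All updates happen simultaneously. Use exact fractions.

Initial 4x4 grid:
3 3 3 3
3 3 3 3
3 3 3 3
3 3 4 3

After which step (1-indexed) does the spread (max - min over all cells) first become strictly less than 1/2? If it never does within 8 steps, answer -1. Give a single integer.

Answer: 1

Derivation:
Step 1: max=10/3, min=3, spread=1/3
  -> spread < 1/2 first at step 1
Step 2: max=391/120, min=3, spread=31/120
Step 3: max=3451/1080, min=3, spread=211/1080
Step 4: max=340843/108000, min=3, spread=16843/108000
Step 5: max=3054643/972000, min=27079/9000, spread=130111/972000
Step 6: max=91122367/29160000, min=1627159/540000, spread=3255781/29160000
Step 7: max=2724753691/874800000, min=1631107/540000, spread=82360351/874800000
Step 8: max=81483316891/26244000000, min=294106441/97200000, spread=2074577821/26244000000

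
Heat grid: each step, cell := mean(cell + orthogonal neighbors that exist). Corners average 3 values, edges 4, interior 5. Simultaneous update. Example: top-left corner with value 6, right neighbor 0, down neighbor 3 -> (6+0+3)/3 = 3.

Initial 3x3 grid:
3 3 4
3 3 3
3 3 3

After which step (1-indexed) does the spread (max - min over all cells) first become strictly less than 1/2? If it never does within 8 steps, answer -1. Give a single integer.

Answer: 1

Derivation:
Step 1: max=10/3, min=3, spread=1/3
  -> spread < 1/2 first at step 1
Step 2: max=59/18, min=3, spread=5/18
Step 3: max=689/216, min=3, spread=41/216
Step 4: max=41011/12960, min=1091/360, spread=347/2592
Step 5: max=2439737/777600, min=10957/3600, spread=2921/31104
Step 6: max=145796539/46656000, min=1321483/432000, spread=24611/373248
Step 7: max=8716802033/2799360000, min=29816741/9720000, spread=207329/4478976
Step 8: max=521914752451/167961600000, min=1594001599/518400000, spread=1746635/53747712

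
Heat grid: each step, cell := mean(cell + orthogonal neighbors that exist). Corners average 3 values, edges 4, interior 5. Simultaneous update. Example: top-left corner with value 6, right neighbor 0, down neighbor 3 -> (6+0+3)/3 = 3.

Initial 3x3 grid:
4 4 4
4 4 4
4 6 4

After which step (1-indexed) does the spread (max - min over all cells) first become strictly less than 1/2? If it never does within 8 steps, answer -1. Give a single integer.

Step 1: max=14/3, min=4, spread=2/3
Step 2: max=547/120, min=4, spread=67/120
Step 3: max=4757/1080, min=407/100, spread=1807/5400
  -> spread < 1/2 first at step 3
Step 4: max=1885963/432000, min=11161/2700, spread=33401/144000
Step 5: max=16781933/3888000, min=1123391/270000, spread=3025513/19440000
Step 6: max=6685726867/1555200000, min=60355949/14400000, spread=53531/497664
Step 7: max=399280925849/93312000000, min=16343116051/3888000000, spread=450953/5971968
Step 8: max=23903783560603/5598720000000, min=1967248610519/466560000000, spread=3799043/71663616

Answer: 3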